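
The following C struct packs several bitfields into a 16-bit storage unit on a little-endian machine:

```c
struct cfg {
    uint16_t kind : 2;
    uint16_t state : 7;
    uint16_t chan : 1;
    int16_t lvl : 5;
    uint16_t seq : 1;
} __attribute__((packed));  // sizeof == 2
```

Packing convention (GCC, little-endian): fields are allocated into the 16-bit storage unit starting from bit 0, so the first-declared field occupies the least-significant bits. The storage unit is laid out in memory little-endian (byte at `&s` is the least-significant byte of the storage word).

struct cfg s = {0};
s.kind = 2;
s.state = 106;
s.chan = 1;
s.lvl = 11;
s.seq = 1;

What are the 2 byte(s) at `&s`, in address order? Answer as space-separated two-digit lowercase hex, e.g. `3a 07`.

kind:2 = 2 → 0x2 << 0 → word 0x0002
state:7 = 106 → 0x6a << 2 → word 0x01aa
chan:1 = 1 → 0x1 << 9 → word 0x03aa
lvl:5 = 11 → 0xb << 10 → word 0x2faa
seq:1 = 1 → 0x1 << 15 → word 0xafaa
word = 0xafaa → little-endian bytes:
  [0]=0xaa  [1]=0xaf

aa af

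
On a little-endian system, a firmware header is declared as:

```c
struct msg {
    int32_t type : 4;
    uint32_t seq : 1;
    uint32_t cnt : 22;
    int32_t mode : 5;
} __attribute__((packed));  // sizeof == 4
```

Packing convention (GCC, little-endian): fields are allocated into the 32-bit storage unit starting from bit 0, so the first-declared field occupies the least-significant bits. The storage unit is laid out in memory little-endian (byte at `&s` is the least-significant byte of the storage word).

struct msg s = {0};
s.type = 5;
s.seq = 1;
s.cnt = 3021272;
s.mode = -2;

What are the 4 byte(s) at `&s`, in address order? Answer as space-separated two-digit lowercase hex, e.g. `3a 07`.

[0+:4] type=5 & 0xf = 0x5; word=0x00000005
[4+:1] seq=1 & 0x1 = 0x1; word=0x00000015
[5+:22] cnt=3021272 & 0x3fffff = 0x2e19d8; word=0x05c33b15
[27+:5] mode=-2 & 0x1f = 0x1e; word=0xf5c33b15
word = 0xf5c33b15 → little-endian bytes:
  [0]=0x15  [1]=0x3b  [2]=0xc3  [3]=0xf5

15 3b c3 f5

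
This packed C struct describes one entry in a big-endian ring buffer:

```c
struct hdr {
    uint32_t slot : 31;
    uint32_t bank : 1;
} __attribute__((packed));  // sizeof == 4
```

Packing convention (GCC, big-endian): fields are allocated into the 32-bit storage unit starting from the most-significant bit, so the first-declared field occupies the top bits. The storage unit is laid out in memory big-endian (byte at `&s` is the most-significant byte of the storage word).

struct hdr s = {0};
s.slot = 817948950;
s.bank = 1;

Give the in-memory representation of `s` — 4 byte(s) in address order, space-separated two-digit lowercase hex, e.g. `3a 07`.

61 81 d2 2d

slot (31b) val=817948950 bits=0x30c0e916 at bit 1: 0x6181d22c
bank (1b) val=1 bits=0x1 at bit 0: 0x6181d22d
word = 0x6181d22d → big-endian bytes:
  [0]=0x61  [1]=0x81  [2]=0xd2  [3]=0x2d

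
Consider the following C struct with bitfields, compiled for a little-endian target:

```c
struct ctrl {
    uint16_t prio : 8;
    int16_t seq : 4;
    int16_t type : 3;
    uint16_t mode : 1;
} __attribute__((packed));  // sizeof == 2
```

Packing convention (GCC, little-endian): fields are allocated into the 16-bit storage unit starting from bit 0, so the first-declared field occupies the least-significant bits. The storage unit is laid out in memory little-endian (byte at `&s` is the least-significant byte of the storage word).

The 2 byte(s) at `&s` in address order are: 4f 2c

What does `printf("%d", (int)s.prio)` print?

79

[0]=0x4f [1]=0x2c (little-endian) → word 0x2c4f
prio:8 @ bit 0 → (0x2c4f>>0)&0xff = 0x4f  ←
seq:4 @ bit 8 → (0x2c4f>>8)&0xf = 0xc
type:3 @ bit 12 → (0x2c4f>>12)&0x7 = 0x2
mode:1 @ bit 15 → (0x2c4f>>15)&0x1 = 0x0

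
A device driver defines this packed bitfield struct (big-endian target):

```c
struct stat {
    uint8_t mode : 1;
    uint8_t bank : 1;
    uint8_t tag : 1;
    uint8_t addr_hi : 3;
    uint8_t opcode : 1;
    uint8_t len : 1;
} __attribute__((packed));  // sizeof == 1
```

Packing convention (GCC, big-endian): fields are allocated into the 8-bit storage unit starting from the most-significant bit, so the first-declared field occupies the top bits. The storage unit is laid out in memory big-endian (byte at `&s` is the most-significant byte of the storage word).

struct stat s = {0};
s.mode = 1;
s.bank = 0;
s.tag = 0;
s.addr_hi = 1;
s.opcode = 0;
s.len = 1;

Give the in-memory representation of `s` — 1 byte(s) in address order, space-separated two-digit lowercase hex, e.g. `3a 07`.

mode (1b) val=1 bits=0x1 at bit 7: 0x80
bank (1b) val=0 bits=0x0 at bit 6: 0x80
tag (1b) val=0 bits=0x0 at bit 5: 0x80
addr_hi (3b) val=1 bits=0x1 at bit 2: 0x84
opcode (1b) val=0 bits=0x0 at bit 1: 0x84
len (1b) val=1 bits=0x1 at bit 0: 0x85
word = 0x85 → big-endian bytes:
  [0]=0x85

85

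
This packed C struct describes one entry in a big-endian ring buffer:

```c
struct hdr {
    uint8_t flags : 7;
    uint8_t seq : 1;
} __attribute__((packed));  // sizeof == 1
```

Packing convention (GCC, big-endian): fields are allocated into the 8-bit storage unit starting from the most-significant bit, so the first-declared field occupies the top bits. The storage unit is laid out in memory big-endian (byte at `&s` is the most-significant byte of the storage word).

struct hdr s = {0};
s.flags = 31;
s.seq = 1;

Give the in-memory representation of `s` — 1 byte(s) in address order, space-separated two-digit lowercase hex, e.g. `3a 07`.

[1+:7] flags=31 & 0x7f = 0x1f; word=0x3e
[0+:1] seq=1 & 0x1 = 0x1; word=0x3f
word = 0x3f → big-endian bytes:
  [0]=0x3f

3f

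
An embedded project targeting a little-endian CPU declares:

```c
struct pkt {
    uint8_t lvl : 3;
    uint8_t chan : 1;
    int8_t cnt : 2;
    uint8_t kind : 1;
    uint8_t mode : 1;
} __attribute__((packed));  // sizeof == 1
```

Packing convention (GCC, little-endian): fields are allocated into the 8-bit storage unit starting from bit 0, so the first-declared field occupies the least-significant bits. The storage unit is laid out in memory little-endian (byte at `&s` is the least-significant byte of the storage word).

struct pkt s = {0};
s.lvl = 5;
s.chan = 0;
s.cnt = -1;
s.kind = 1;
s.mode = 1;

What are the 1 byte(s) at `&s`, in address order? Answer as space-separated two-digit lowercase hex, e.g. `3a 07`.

lvl:3 = 5 → 0x5 << 0 → word 0x05
chan:1 = 0 → 0x0 << 3 → word 0x05
cnt:2 = -1 → 0x3 << 4 → word 0x35
kind:1 = 1 → 0x1 << 6 → word 0x75
mode:1 = 1 → 0x1 << 7 → word 0xf5
word = 0xf5 → little-endian bytes:
  [0]=0xf5

f5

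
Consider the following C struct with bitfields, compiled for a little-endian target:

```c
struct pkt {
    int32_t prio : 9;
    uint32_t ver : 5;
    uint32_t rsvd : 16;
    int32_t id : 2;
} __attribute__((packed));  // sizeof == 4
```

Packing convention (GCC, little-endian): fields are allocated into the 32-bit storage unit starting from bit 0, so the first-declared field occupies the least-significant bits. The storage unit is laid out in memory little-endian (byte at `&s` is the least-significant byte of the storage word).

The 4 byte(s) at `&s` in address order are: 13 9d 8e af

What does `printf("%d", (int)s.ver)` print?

14

[0]=0x13 [1]=0x9d [2]=0x8e [3]=0xaf (little-endian) → word 0xaf8e9d13
prio:9 @ bit 0 → (0xaf8e9d13>>0)&0x1ff = 0x113
ver:5 @ bit 9 → (0xaf8e9d13>>9)&0x1f = 0xe  ←
rsvd:16 @ bit 14 → (0xaf8e9d13>>14)&0xffff = 0xbe3a
id:2 @ bit 30 → (0xaf8e9d13>>30)&0x3 = 0x2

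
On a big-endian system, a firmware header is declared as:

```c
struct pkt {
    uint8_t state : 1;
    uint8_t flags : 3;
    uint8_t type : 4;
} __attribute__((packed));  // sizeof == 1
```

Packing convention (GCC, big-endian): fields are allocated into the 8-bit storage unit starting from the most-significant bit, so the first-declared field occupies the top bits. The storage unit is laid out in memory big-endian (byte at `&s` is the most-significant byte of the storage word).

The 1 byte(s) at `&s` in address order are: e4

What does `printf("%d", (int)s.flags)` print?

6

[0]=0xe4 (big-endian) → word 0xe4
state:1 @ bit 7 → (0xe4>>7)&0x1 = 0x1
flags:3 @ bit 4 → (0xe4>>4)&0x7 = 0x6  ←
type:4 @ bit 0 → (0xe4>>0)&0xf = 0x4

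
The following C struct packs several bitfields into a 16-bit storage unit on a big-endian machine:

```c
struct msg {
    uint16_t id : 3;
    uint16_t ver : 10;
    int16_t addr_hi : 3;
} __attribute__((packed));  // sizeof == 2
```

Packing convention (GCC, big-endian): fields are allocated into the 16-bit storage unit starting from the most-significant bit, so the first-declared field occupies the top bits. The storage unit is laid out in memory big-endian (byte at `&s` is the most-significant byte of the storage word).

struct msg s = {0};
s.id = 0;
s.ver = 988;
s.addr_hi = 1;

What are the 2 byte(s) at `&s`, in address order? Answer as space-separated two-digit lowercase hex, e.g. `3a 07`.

1e e1

[13+:3] id=0 & 0x7 = 0x0; word=0x0000
[3+:10] ver=988 & 0x3ff = 0x3dc; word=0x1ee0
[0+:3] addr_hi=1 & 0x7 = 0x1; word=0x1ee1
word = 0x1ee1 → big-endian bytes:
  [0]=0x1e  [1]=0xe1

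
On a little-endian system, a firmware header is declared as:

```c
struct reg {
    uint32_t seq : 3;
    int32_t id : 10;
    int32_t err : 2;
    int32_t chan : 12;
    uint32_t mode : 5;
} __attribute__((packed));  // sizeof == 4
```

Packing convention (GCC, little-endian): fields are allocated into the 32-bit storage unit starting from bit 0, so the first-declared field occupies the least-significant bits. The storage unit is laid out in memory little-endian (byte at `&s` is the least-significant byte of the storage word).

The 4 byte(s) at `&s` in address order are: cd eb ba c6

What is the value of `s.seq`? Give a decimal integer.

[0]=0xcd [1]=0xeb [2]=0xba [3]=0xc6 (little-endian) → word 0xc6baebcd
seq:3 @ bit 0 → (0xc6baebcd>>0)&0x7 = 0x5  ←
id:10 @ bit 3 → (0xc6baebcd>>3)&0x3ff = 0x179
err:2 @ bit 13 → (0xc6baebcd>>13)&0x3 = 0x3
chan:12 @ bit 15 → (0xc6baebcd>>15)&0xfff = 0xd75
mode:5 @ bit 27 → (0xc6baebcd>>27)&0x1f = 0x18

5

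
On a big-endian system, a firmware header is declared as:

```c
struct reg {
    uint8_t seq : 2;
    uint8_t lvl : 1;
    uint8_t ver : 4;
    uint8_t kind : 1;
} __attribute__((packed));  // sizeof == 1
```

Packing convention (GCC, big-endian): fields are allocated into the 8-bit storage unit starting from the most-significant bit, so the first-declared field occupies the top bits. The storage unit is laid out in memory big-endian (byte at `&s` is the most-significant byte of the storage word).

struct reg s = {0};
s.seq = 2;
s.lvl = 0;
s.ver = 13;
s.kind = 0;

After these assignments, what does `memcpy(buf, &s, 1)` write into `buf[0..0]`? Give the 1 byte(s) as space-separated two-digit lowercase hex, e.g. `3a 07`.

9a

seq (2b) val=2 bits=0x2 at bit 6: 0x80
lvl (1b) val=0 bits=0x0 at bit 5: 0x80
ver (4b) val=13 bits=0xd at bit 1: 0x9a
kind (1b) val=0 bits=0x0 at bit 0: 0x9a
word = 0x9a → big-endian bytes:
  [0]=0x9a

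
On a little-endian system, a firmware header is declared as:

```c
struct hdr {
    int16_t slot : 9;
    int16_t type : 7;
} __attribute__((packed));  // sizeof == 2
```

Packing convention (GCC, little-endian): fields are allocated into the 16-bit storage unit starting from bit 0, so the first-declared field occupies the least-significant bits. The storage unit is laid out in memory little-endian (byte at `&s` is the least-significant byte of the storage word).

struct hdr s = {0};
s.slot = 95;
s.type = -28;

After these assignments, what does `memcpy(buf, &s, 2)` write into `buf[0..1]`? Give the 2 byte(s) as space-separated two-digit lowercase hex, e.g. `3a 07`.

5f c8

slot:9 = 95 → 0x5f << 0 → word 0x005f
type:7 = -28 → 0x64 << 9 → word 0xc85f
word = 0xc85f → little-endian bytes:
  [0]=0x5f  [1]=0xc8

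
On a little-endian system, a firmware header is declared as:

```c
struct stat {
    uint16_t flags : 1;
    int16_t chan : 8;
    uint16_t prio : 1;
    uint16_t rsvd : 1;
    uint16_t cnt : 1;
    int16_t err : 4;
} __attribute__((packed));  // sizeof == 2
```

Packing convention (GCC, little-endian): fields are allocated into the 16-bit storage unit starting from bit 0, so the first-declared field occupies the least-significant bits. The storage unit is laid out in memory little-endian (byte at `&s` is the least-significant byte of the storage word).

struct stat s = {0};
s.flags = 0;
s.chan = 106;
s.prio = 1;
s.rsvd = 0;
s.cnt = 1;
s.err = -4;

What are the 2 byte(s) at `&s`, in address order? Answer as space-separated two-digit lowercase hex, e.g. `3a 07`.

d4 ca

[0+:1] flags=0 & 0x1 = 0x0; word=0x0000
[1+:8] chan=106 & 0xff = 0x6a; word=0x00d4
[9+:1] prio=1 & 0x1 = 0x1; word=0x02d4
[10+:1] rsvd=0 & 0x1 = 0x0; word=0x02d4
[11+:1] cnt=1 & 0x1 = 0x1; word=0x0ad4
[12+:4] err=-4 & 0xf = 0xc; word=0xcad4
word = 0xcad4 → little-endian bytes:
  [0]=0xd4  [1]=0xca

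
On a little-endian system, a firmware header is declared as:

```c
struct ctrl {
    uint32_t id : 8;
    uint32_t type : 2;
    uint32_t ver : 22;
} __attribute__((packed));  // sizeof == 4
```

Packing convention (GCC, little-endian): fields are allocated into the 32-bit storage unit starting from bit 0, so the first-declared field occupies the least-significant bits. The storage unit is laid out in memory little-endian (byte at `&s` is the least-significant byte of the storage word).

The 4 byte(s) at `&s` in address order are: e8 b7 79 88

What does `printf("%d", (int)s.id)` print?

[0]=0xe8 [1]=0xb7 [2]=0x79 [3]=0x88 (little-endian) → word 0x8879b7e8
id:8 @ bit 0 → (0x8879b7e8>>0)&0xff = 0xe8  ←
type:2 @ bit 8 → (0x8879b7e8>>8)&0x3 = 0x3
ver:22 @ bit 10 → (0x8879b7e8>>10)&0x3fffff = 0x221e6d

232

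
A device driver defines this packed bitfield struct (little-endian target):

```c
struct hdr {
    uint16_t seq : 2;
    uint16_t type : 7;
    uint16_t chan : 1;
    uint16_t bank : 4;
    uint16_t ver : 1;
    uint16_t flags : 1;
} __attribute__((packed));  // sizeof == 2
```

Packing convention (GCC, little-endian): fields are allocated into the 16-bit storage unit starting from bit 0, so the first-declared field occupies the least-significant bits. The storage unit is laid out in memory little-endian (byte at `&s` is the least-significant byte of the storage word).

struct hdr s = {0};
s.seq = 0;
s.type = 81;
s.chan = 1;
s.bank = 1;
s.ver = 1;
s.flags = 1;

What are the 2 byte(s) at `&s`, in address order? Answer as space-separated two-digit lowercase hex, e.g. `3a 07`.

44 c7

seq:2 = 0 → 0x0 << 0 → word 0x0000
type:7 = 81 → 0x51 << 2 → word 0x0144
chan:1 = 1 → 0x1 << 9 → word 0x0344
bank:4 = 1 → 0x1 << 10 → word 0x0744
ver:1 = 1 → 0x1 << 14 → word 0x4744
flags:1 = 1 → 0x1 << 15 → word 0xc744
word = 0xc744 → little-endian bytes:
  [0]=0x44  [1]=0xc7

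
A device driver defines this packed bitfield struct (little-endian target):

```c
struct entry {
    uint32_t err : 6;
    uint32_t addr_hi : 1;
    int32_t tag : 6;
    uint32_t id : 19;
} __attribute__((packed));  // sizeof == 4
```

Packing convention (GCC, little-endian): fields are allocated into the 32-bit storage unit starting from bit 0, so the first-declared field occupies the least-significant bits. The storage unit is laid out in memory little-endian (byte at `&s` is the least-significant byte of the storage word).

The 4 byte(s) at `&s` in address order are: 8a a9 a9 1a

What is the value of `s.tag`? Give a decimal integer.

[0]=0x8a [1]=0xa9 [2]=0xa9 [3]=0x1a (little-endian) → word 0x1aa9a98a
err:6 @ bit 0 → (0x1aa9a98a>>0)&0x3f = 0xa
addr_hi:1 @ bit 6 → (0x1aa9a98a>>6)&0x1 = 0x0
tag:6 @ bit 7 → (0x1aa9a98a>>7)&0x3f = 0x13  ←
id:19 @ bit 13 → (0x1aa9a98a>>13)&0x7ffff = 0xd54d
tag signed 6b, MSB=0: value = 19

19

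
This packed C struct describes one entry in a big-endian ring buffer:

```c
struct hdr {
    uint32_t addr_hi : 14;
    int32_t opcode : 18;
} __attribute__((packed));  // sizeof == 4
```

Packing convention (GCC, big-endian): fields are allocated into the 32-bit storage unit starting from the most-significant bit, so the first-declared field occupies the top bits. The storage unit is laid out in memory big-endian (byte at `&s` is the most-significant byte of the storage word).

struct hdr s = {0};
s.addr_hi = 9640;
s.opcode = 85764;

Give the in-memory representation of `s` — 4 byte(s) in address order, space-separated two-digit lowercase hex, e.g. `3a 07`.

[18+:14] addr_hi=9640 & 0x3fff = 0x25a8; word=0x96a00000
[0+:18] opcode=85764 & 0x3ffff = 0x14f04; word=0x96a14f04
word = 0x96a14f04 → big-endian bytes:
  [0]=0x96  [1]=0xa1  [2]=0x4f  [3]=0x04

96 a1 4f 04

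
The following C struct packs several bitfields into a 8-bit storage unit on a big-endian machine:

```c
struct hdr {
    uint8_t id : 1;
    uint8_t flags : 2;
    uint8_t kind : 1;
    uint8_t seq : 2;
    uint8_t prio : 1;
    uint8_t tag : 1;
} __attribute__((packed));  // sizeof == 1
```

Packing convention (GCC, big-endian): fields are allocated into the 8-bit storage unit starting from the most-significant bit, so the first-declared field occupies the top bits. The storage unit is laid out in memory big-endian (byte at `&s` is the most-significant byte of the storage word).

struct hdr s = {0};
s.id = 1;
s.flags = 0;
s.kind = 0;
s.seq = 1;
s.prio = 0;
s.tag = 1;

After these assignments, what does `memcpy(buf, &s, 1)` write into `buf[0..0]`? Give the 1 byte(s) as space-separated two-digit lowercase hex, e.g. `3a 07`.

85

[7+:1] id=1 & 0x1 = 0x1; word=0x80
[5+:2] flags=0 & 0x3 = 0x0; word=0x80
[4+:1] kind=0 & 0x1 = 0x0; word=0x80
[2+:2] seq=1 & 0x3 = 0x1; word=0x84
[1+:1] prio=0 & 0x1 = 0x0; word=0x84
[0+:1] tag=1 & 0x1 = 0x1; word=0x85
word = 0x85 → big-endian bytes:
  [0]=0x85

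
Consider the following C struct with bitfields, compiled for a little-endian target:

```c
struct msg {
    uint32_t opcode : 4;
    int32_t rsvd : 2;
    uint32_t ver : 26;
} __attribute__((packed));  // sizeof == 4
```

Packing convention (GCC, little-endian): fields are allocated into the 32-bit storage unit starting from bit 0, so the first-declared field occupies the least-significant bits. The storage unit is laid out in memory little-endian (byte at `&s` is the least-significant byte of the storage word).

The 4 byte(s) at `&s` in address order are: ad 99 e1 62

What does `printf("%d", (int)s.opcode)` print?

13

[0]=0xad [1]=0x99 [2]=0xe1 [3]=0x62 (little-endian) → word 0x62e199ad
opcode:4 @ bit 0 → (0x62e199ad>>0)&0xf = 0xd  ←
rsvd:2 @ bit 4 → (0x62e199ad>>4)&0x3 = 0x2
ver:26 @ bit 6 → (0x62e199ad>>6)&0x3ffffff = 0x18b8666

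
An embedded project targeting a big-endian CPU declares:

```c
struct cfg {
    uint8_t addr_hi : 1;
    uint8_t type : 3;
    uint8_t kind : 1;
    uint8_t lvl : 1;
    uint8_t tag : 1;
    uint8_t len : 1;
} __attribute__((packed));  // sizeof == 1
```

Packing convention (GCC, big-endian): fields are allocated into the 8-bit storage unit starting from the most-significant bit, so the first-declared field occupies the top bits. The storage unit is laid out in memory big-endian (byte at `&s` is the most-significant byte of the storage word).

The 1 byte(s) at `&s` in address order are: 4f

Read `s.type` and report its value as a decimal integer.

[0]=0x4f (big-endian) → word 0x4f
addr_hi [7+:1] = (word>>7) & 0x1 = 0
type [4+:3] = (word>>4) & 0x7 = 4  ←
kind [3+:1] = (word>>3) & 0x1 = 1
lvl [2+:1] = (word>>2) & 0x1 = 1
tag [1+:1] = (word>>1) & 0x1 = 1
len [0+:1] = (word>>0) & 0x1 = 1

4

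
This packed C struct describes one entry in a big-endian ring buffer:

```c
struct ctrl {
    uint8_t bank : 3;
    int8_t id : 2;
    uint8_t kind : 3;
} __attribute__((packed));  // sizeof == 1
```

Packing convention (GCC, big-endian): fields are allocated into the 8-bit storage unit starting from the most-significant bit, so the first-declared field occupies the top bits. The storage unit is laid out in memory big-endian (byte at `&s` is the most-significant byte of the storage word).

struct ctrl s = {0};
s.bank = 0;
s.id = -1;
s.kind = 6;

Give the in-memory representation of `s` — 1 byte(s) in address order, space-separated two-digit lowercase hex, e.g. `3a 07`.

bank:3 = 0 → 0x0 << 5 → word 0x00
id:2 = -1 → 0x3 << 3 → word 0x18
kind:3 = 6 → 0x6 << 0 → word 0x1e
word = 0x1e → big-endian bytes:
  [0]=0x1e

1e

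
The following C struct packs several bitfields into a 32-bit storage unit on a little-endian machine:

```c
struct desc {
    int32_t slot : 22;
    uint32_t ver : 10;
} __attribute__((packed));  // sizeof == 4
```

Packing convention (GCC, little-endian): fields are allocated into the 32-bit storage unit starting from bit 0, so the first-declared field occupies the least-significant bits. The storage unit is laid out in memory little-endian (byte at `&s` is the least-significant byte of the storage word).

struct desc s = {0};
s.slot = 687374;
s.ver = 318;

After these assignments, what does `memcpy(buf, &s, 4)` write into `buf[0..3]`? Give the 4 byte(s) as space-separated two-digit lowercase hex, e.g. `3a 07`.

0e 7d 8a 4f

slot (22b) val=687374 bits=0xa7d0e at bit 0: 0x000a7d0e
ver (10b) val=318 bits=0x13e at bit 22: 0x4f8a7d0e
word = 0x4f8a7d0e → little-endian bytes:
  [0]=0x0e  [1]=0x7d  [2]=0x8a  [3]=0x4f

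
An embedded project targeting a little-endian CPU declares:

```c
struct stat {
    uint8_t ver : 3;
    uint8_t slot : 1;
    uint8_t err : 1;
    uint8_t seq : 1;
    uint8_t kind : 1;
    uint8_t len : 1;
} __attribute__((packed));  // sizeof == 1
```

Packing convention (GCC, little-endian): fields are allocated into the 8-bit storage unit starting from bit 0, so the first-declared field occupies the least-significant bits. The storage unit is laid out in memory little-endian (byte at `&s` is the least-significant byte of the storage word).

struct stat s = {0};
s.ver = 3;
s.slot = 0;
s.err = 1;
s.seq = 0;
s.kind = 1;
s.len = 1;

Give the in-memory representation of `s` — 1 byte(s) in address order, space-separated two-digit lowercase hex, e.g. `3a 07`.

d3

ver:3 = 3 → 0x3 << 0 → word 0x03
slot:1 = 0 → 0x0 << 3 → word 0x03
err:1 = 1 → 0x1 << 4 → word 0x13
seq:1 = 0 → 0x0 << 5 → word 0x13
kind:1 = 1 → 0x1 << 6 → word 0x53
len:1 = 1 → 0x1 << 7 → word 0xd3
word = 0xd3 → little-endian bytes:
  [0]=0xd3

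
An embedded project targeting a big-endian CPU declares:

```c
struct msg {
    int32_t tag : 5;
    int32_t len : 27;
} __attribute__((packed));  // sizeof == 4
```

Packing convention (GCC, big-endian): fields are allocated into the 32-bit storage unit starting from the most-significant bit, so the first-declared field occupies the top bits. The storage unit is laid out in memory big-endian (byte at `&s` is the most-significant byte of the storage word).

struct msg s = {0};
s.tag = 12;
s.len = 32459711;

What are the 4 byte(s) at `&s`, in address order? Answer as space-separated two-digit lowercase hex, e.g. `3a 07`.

tag (5b) val=12 bits=0xc at bit 27: 0x60000000
len (27b) val=32459711 bits=0x1ef4bbf at bit 0: 0x61ef4bbf
word = 0x61ef4bbf → big-endian bytes:
  [0]=0x61  [1]=0xef  [2]=0x4b  [3]=0xbf

61 ef 4b bf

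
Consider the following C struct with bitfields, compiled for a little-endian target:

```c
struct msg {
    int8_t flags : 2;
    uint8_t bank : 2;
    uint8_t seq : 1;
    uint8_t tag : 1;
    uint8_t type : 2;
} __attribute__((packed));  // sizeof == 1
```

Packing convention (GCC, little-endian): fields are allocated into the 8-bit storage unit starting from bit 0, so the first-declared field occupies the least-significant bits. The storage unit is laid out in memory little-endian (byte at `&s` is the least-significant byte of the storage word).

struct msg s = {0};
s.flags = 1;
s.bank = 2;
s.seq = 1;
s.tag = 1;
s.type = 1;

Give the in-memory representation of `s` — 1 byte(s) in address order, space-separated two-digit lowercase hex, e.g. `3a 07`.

79

[0+:2] flags=1 & 0x3 = 0x1; word=0x01
[2+:2] bank=2 & 0x3 = 0x2; word=0x09
[4+:1] seq=1 & 0x1 = 0x1; word=0x19
[5+:1] tag=1 & 0x1 = 0x1; word=0x39
[6+:2] type=1 & 0x3 = 0x1; word=0x79
word = 0x79 → little-endian bytes:
  [0]=0x79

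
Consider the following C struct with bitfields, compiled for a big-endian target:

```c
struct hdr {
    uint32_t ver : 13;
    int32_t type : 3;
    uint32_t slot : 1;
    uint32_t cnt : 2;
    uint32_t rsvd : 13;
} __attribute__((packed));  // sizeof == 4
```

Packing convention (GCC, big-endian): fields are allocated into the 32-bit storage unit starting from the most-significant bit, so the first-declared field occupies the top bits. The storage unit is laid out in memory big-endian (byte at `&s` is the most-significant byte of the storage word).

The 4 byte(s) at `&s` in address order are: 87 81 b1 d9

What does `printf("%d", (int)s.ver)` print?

[0]=0x87 [1]=0x81 [2]=0xb1 [3]=0xd9 (big-endian) → word 0x8781b1d9
ver:13 @ bit 19 → (0x8781b1d9>>19)&0x1fff = 0x10f0  ←
type:3 @ bit 16 → (0x8781b1d9>>16)&0x7 = 0x1
slot:1 @ bit 15 → (0x8781b1d9>>15)&0x1 = 0x1
cnt:2 @ bit 13 → (0x8781b1d9>>13)&0x3 = 0x1
rsvd:13 @ bit 0 → (0x8781b1d9>>0)&0x1fff = 0x11d9

4336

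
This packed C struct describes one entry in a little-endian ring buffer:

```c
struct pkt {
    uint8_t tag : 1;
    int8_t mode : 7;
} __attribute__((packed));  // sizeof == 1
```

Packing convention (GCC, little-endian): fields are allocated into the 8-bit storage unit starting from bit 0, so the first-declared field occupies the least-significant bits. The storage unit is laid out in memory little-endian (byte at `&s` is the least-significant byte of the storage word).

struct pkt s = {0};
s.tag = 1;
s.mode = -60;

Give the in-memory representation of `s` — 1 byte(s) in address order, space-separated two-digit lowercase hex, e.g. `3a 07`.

89

tag (1b) val=1 bits=0x1 at bit 0: 0x01
mode (7b) val=-60 bits=0x44 at bit 1: 0x89
word = 0x89 → little-endian bytes:
  [0]=0x89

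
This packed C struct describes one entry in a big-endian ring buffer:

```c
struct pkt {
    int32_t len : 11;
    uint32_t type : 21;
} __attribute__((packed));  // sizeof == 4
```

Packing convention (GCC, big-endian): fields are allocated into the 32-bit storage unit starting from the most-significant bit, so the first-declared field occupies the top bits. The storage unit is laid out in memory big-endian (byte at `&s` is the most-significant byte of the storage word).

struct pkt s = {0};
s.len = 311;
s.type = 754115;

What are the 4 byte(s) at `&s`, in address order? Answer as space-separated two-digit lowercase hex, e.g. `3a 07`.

26 eb 81 c3

len:11 = 311 → 0x137 << 21 → word 0x26e00000
type:21 = 754115 → 0xb81c3 << 0 → word 0x26eb81c3
word = 0x26eb81c3 → big-endian bytes:
  [0]=0x26  [1]=0xeb  [2]=0x81  [3]=0xc3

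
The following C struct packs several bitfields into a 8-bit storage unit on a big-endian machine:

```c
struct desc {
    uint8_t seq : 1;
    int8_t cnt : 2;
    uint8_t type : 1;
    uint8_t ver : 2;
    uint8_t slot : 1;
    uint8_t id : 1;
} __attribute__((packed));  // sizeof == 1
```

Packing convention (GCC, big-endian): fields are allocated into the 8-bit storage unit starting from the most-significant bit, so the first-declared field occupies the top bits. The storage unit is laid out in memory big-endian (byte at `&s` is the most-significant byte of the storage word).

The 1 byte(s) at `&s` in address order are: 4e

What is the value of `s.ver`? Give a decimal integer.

3

[0]=0x4e (big-endian) → word 0x4e
seq [7+:1] = (word>>7) & 0x1 = 0
cnt [5+:2] = (word>>5) & 0x3 = 2
type [4+:1] = (word>>4) & 0x1 = 0
ver [2+:2] = (word>>2) & 0x3 = 3  ←
slot [1+:1] = (word>>1) & 0x1 = 1
id [0+:1] = (word>>0) & 0x1 = 0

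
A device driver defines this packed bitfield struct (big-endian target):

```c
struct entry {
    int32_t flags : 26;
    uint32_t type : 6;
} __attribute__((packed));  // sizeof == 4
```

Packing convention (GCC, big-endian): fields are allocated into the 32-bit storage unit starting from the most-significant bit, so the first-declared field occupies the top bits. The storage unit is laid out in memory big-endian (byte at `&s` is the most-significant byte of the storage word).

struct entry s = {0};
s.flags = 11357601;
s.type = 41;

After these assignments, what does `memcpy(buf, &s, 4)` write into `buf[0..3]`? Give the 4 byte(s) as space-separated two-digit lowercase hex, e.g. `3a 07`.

[6+:26] flags=11357601 & 0x3ffffff = 0xad4da1; word=0x2b536840
[0+:6] type=41 & 0x3f = 0x29; word=0x2b536869
word = 0x2b536869 → big-endian bytes:
  [0]=0x2b  [1]=0x53  [2]=0x68  [3]=0x69

2b 53 68 69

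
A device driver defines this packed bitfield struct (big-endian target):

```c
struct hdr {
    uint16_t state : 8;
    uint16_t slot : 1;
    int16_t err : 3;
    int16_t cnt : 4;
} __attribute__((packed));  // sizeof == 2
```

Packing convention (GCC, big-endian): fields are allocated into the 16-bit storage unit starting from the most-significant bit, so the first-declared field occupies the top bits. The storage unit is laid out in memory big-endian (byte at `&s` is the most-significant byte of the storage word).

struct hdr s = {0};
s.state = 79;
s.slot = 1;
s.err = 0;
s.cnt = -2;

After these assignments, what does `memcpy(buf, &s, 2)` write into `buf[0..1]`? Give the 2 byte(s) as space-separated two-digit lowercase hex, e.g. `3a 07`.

state:8 = 79 → 0x4f << 8 → word 0x4f00
slot:1 = 1 → 0x1 << 7 → word 0x4f80
err:3 = 0 → 0x0 << 4 → word 0x4f80
cnt:4 = -2 → 0xe << 0 → word 0x4f8e
word = 0x4f8e → big-endian bytes:
  [0]=0x4f  [1]=0x8e

4f 8e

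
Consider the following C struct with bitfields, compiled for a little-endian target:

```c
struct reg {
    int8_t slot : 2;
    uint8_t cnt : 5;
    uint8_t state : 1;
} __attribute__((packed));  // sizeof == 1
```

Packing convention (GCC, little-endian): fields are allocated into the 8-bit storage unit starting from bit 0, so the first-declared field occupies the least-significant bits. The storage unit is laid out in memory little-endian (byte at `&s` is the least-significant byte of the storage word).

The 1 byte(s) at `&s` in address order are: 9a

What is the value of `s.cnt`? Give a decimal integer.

[0]=0x9a (little-endian) → word 0x9a
slot:2 @ bit 0 → (0x9a>>0)&0x3 = 0x2
cnt:5 @ bit 2 → (0x9a>>2)&0x1f = 0x6  ←
state:1 @ bit 7 → (0x9a>>7)&0x1 = 0x1

6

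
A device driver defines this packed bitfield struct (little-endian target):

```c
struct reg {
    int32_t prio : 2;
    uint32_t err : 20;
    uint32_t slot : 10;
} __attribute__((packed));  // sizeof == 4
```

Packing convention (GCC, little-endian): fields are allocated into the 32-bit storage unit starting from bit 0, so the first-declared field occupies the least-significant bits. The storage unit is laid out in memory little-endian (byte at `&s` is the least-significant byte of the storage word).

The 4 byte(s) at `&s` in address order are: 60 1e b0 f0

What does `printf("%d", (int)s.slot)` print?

962

[0]=0x60 [1]=0x1e [2]=0xb0 [3]=0xf0 (little-endian) → word 0xf0b01e60
prio:2 @ bit 0 → (0xf0b01e60>>0)&0x3 = 0x0
err:20 @ bit 2 → (0xf0b01e60>>2)&0xfffff = 0xc0798
slot:10 @ bit 22 → (0xf0b01e60>>22)&0x3ff = 0x3c2  ←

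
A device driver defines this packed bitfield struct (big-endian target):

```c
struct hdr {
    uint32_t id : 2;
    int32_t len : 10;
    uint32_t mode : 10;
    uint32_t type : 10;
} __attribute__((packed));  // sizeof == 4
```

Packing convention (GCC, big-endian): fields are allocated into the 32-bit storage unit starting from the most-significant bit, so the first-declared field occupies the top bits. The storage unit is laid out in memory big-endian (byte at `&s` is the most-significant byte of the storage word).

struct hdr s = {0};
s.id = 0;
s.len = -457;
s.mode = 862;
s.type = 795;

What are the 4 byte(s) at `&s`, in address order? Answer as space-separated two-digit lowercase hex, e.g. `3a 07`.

id (2b) val=0 bits=0x0 at bit 30: 0x00000000
len (10b) val=-457 bits=0x237 at bit 20: 0x23700000
mode (10b) val=862 bits=0x35e at bit 10: 0x237d7800
type (10b) val=795 bits=0x31b at bit 0: 0x237d7b1b
word = 0x237d7b1b → big-endian bytes:
  [0]=0x23  [1]=0x7d  [2]=0x7b  [3]=0x1b

23 7d 7b 1b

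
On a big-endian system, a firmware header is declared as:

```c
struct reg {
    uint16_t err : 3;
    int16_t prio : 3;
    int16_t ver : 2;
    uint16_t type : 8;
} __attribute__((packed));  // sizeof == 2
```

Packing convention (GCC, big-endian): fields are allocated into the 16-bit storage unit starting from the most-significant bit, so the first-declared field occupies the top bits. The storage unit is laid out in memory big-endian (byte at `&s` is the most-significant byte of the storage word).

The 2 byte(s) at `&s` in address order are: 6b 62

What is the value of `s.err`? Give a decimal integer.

[0]=0x6b [1]=0x62 (big-endian) → word 0x6b62
err [13+:3] = (word>>13) & 0x7 = 3  ←
prio [10+:3] = (word>>10) & 0x7 = 2
ver [8+:2] = (word>>8) & 0x3 = 3
type [0+:8] = (word>>0) & 0xff = 98

3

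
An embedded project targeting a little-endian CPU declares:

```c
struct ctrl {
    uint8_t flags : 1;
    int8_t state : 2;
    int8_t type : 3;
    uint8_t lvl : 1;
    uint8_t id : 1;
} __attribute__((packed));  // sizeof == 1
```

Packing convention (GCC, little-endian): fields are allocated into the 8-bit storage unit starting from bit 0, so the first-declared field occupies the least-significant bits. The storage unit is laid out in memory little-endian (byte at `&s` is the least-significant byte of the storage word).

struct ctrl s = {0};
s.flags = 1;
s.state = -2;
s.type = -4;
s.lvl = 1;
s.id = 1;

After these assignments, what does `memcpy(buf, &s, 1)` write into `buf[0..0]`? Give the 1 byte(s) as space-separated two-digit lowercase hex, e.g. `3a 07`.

flags:1 = 1 → 0x1 << 0 → word 0x01
state:2 = -2 → 0x2 << 1 → word 0x05
type:3 = -4 → 0x4 << 3 → word 0x25
lvl:1 = 1 → 0x1 << 6 → word 0x65
id:1 = 1 → 0x1 << 7 → word 0xe5
word = 0xe5 → little-endian bytes:
  [0]=0xe5

e5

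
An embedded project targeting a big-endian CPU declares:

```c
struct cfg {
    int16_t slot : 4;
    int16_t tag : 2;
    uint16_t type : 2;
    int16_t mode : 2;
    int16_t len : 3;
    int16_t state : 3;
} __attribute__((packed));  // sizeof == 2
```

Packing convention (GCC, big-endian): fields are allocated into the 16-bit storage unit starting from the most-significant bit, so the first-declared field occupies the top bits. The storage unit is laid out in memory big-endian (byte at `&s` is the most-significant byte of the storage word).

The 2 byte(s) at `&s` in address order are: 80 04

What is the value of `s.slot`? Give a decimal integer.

[0]=0x80 [1]=0x04 (big-endian) → word 0x8004
slot:4 @ bit 12 → (0x8004>>12)&0xf = 0x8  ←
tag:2 @ bit 10 → (0x8004>>10)&0x3 = 0x0
type:2 @ bit 8 → (0x8004>>8)&0x3 = 0x0
mode:2 @ bit 6 → (0x8004>>6)&0x3 = 0x0
len:3 @ bit 3 → (0x8004>>3)&0x7 = 0x0
state:3 @ bit 0 → (0x8004>>0)&0x7 = 0x4
slot signed 4b, MSB=1: 8 - 16 = -8

-8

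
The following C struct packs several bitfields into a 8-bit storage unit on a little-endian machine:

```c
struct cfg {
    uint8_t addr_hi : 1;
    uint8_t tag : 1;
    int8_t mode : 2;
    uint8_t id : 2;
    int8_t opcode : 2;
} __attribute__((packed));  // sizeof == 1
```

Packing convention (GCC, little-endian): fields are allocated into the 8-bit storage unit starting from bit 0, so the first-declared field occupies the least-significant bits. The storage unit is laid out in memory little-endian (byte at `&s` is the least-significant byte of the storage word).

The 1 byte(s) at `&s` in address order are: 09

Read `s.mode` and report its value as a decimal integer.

-2

[0]=0x09 (little-endian) → word 0x09
addr_hi:1 @ bit 0 → (0x09>>0)&0x1 = 0x1
tag:1 @ bit 1 → (0x09>>1)&0x1 = 0x0
mode:2 @ bit 2 → (0x09>>2)&0x3 = 0x2  ←
id:2 @ bit 4 → (0x09>>4)&0x3 = 0x0
opcode:2 @ bit 6 → (0x09>>6)&0x3 = 0x0
mode signed 2b, MSB=1: 2 - 4 = -2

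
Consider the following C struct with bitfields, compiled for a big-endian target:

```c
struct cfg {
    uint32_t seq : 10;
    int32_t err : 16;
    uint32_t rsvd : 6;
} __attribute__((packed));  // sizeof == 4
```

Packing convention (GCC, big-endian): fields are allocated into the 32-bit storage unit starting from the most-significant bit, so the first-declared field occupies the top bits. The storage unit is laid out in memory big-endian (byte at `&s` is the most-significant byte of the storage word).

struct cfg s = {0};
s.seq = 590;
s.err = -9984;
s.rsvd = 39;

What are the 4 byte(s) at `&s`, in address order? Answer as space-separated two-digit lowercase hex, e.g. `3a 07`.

93 b6 40 27

[22+:10] seq=590 & 0x3ff = 0x24e; word=0x93800000
[6+:16] err=-9984 & 0xffff = 0xd900; word=0x93b64000
[0+:6] rsvd=39 & 0x3f = 0x27; word=0x93b64027
word = 0x93b64027 → big-endian bytes:
  [0]=0x93  [1]=0xb6  [2]=0x40  [3]=0x27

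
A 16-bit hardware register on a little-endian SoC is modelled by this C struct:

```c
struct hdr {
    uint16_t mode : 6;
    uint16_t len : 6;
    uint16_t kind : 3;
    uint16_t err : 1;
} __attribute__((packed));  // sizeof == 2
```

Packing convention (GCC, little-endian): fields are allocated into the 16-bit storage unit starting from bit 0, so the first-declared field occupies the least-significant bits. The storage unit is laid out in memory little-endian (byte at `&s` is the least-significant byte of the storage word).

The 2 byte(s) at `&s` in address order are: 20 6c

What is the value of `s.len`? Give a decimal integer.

[0]=0x20 [1]=0x6c (little-endian) → word 0x6c20
mode [0+:6] = (word>>0) & 0x3f = 32
len [6+:6] = (word>>6) & 0x3f = 48  ←
kind [12+:3] = (word>>12) & 0x7 = 6
err [15+:1] = (word>>15) & 0x1 = 0

48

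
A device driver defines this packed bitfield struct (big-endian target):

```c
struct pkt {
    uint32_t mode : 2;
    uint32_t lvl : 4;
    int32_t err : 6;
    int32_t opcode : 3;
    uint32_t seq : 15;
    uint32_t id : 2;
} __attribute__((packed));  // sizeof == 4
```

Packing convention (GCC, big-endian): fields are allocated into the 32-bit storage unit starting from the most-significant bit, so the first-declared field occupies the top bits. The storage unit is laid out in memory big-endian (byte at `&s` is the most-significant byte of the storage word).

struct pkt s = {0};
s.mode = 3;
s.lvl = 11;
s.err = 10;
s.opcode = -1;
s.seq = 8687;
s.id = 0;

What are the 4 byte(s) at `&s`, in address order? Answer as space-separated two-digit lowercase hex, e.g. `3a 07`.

mode:2 = 3 → 0x3 << 30 → word 0xc0000000
lvl:4 = 11 → 0xb << 26 → word 0xec000000
err:6 = 10 → 0xa << 20 → word 0xeca00000
opcode:3 = -1 → 0x7 << 17 → word 0xecae0000
seq:15 = 8687 → 0x21ef << 2 → word 0xecae87bc
id:2 = 0 → 0x0 << 0 → word 0xecae87bc
word = 0xecae87bc → big-endian bytes:
  [0]=0xec  [1]=0xae  [2]=0x87  [3]=0xbc

ec ae 87 bc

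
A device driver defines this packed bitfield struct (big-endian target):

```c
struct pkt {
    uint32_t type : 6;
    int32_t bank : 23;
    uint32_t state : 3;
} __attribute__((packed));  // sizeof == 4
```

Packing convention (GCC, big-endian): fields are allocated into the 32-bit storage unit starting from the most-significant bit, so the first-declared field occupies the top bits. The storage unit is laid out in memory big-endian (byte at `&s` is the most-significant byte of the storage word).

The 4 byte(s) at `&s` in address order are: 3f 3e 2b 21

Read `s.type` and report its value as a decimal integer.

15

[0]=0x3f [1]=0x3e [2]=0x2b [3]=0x21 (big-endian) → word 0x3f3e2b21
type [26+:6] = (word>>26) & 0x3f = 15  ←
bank [3+:23] = (word>>3) & 0x7fffff = 6800740
state [0+:3] = (word>>0) & 0x7 = 1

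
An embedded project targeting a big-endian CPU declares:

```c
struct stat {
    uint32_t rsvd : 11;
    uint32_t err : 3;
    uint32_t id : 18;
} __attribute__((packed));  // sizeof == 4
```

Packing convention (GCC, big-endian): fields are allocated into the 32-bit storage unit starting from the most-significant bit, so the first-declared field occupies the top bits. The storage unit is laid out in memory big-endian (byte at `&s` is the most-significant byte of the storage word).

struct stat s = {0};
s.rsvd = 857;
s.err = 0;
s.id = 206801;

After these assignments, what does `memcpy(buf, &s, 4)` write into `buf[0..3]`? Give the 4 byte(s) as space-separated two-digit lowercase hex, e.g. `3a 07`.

rsvd:11 = 857 → 0x359 << 21 → word 0x6b200000
err:3 = 0 → 0x0 << 18 → word 0x6b200000
id:18 = 206801 → 0x327d1 << 0 → word 0x6b2327d1
word = 0x6b2327d1 → big-endian bytes:
  [0]=0x6b  [1]=0x23  [2]=0x27  [3]=0xd1

6b 23 27 d1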